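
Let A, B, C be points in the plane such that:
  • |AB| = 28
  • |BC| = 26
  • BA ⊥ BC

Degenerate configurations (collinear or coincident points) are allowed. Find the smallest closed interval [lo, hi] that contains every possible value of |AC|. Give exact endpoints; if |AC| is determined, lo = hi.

|AC| = 2·√(365)  (≈ 38.2099)

|AB| ∈ {28}
|BC| ∈ {26}
|AC| ∈ {2·√(365)}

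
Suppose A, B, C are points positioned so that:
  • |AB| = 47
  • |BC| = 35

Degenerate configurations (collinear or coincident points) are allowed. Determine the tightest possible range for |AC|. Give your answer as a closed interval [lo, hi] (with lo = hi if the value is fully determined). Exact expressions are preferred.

|AC| ∈ [12, 82]  (≈ [12.0000, 82.0000])

|AB| ∈ {47}
|BC| ∈ {35}
|AC| ∈ [12, 82]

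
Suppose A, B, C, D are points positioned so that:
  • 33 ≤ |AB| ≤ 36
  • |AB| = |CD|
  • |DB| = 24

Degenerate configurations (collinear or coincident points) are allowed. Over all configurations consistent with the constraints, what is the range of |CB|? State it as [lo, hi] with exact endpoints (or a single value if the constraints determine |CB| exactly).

|CB| ∈ [9, 60]  (≈ [9.0000, 60.0000])

|AB| ∈ [33, 36]
|BD| ∈ {24}
|CD| ∈ [33, 36]
|AD| ∈ [9, 60]
|BC| ∈ [9, 60]
|AC| ∈ [0, 96]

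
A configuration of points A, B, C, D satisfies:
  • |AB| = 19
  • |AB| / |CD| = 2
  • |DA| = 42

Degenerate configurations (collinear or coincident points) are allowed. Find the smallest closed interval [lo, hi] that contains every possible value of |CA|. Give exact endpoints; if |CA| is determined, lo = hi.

|CA| ∈ [65/2, 103/2]  (≈ [32.5000, 51.5000])

|AB| ∈ {19}
|AD| ∈ {42}
|CD| ∈ {19/2}
|BD| ∈ [23, 61]
|AC| ∈ [65/2, 103/2]
|BC| ∈ [27/2, 141/2]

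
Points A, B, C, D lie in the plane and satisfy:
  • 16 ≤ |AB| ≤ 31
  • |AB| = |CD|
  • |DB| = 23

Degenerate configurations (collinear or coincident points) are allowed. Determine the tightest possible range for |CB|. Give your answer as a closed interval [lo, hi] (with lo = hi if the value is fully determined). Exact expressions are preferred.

|CB| ∈ [0, 54]  (≈ [0.0000, 54.0000])

|AB| ∈ [16, 31]
|BD| ∈ {23}
|CD| ∈ [16, 31]
|AD| ∈ [0, 54]
|BC| ∈ [0, 54]
|AC| ∈ [0, 85]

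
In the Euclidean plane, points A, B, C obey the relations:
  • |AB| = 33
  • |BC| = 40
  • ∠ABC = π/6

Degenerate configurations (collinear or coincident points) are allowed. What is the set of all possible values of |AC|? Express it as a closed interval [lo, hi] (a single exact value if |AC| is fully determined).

|AB| ∈ {33}
|BC| ∈ {40}
|AC| ∈ {√(2689 - 1320·√(3))}

|AC| = √(2689 - 1320·√(3))  (≈ 20.0672)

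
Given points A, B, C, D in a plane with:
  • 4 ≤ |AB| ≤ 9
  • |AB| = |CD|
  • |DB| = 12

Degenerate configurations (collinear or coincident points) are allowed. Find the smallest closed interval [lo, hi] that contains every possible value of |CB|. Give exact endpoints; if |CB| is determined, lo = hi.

|AB| ∈ [4, 9]
|BD| ∈ {12}
|CD| ∈ [4, 9]
|AD| ∈ [3, 21]
|BC| ∈ [3, 21]
|AC| ∈ [0, 30]

|CB| ∈ [3, 21]  (≈ [3.0000, 21.0000])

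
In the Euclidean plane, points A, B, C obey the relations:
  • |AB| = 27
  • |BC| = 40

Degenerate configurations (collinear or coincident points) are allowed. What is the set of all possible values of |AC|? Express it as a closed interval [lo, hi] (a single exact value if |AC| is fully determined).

|AC| ∈ [13, 67]  (≈ [13.0000, 67.0000])

|AB| ∈ {27}
|BC| ∈ {40}
|AC| ∈ [13, 67]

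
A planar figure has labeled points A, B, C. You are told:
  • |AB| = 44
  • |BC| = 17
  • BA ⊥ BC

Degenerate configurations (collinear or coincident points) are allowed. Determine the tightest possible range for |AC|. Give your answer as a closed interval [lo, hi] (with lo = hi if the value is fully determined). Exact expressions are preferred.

|AB| ∈ {44}
|BC| ∈ {17}
|AC| ∈ {5·√(89)}

|AC| = 5·√(89)  (≈ 47.1699)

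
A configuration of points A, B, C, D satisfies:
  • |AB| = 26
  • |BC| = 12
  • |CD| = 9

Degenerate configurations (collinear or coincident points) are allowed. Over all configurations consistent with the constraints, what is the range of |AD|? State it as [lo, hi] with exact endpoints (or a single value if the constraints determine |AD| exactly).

|AD| ∈ [5, 47]  (≈ [5.0000, 47.0000])

|AB| ∈ {26}
|BC| ∈ {12}
|CD| ∈ {9}
|AC| ∈ [14, 38]
|BD| ∈ [3, 21]
|AD| ∈ [5, 47]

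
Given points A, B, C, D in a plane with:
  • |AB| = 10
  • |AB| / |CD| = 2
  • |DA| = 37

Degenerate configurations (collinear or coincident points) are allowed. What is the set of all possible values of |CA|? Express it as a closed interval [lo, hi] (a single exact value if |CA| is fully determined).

|AB| ∈ {10}
|AD| ∈ {37}
|CD| ∈ {5}
|BD| ∈ [27, 47]
|AC| ∈ [32, 42]
|BC| ∈ [22, 52]

|CA| ∈ [32, 42]  (≈ [32.0000, 42.0000])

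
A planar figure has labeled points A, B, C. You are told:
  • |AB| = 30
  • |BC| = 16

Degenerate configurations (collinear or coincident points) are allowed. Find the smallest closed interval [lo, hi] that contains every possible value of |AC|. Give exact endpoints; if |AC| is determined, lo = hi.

|AC| ∈ [14, 46]  (≈ [14.0000, 46.0000])

|AB| ∈ {30}
|BC| ∈ {16}
|AC| ∈ [14, 46]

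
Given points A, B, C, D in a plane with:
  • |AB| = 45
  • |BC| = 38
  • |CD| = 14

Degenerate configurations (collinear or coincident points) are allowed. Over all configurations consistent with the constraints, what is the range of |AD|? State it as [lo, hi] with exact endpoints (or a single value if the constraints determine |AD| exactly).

|AB| ∈ {45}
|BC| ∈ {38}
|CD| ∈ {14}
|AC| ∈ [7, 83]
|BD| ∈ [24, 52]
|AD| ∈ [0, 97]

|AD| ∈ [0, 97]  (≈ [0.0000, 97.0000])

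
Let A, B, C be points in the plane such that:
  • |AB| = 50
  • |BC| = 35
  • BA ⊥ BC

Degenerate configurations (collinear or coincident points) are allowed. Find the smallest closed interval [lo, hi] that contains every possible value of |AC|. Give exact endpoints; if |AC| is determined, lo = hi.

|AB| ∈ {50}
|BC| ∈ {35}
|AC| ∈ {5·√(149)}

|AC| = 5·√(149)  (≈ 61.0328)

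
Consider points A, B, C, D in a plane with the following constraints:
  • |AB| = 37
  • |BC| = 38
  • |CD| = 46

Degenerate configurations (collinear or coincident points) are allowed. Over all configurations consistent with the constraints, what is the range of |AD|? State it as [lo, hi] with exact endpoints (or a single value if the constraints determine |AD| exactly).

|AD| ∈ [0, 121]  (≈ [0.0000, 121.0000])

|AB| ∈ {37}
|BC| ∈ {38}
|CD| ∈ {46}
|AC| ∈ [1, 75]
|BD| ∈ [8, 84]
|AD| ∈ [0, 121]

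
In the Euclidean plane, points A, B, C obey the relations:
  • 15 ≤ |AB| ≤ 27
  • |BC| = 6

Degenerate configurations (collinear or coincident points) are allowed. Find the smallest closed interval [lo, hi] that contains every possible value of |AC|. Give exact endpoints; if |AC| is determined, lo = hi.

|AB| ∈ [15, 27]
|BC| ∈ {6}
|AC| ∈ [9, 33]

|AC| ∈ [9, 33]  (≈ [9.0000, 33.0000])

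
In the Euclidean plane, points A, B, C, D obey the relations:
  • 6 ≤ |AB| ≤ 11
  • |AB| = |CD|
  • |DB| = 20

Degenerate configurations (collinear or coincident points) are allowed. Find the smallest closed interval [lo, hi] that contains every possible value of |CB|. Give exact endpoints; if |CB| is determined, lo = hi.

|CB| ∈ [9, 31]  (≈ [9.0000, 31.0000])

|AB| ∈ [6, 11]
|BD| ∈ {20}
|CD| ∈ [6, 11]
|AD| ∈ [9, 31]
|BC| ∈ [9, 31]
|AC| ∈ [0, 42]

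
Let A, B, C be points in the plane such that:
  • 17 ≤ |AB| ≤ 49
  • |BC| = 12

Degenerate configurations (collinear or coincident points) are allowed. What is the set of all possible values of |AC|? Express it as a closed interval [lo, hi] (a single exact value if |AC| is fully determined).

|AC| ∈ [5, 61]  (≈ [5.0000, 61.0000])

|AB| ∈ [17, 49]
|BC| ∈ {12}
|AC| ∈ [5, 61]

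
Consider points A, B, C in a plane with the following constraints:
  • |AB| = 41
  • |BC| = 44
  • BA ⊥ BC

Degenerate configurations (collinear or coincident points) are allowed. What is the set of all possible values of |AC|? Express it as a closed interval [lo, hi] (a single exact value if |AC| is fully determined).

|AC| = √(3617)  (≈ 60.1415)

|AB| ∈ {41}
|BC| ∈ {44}
|AC| ∈ {√(3617)}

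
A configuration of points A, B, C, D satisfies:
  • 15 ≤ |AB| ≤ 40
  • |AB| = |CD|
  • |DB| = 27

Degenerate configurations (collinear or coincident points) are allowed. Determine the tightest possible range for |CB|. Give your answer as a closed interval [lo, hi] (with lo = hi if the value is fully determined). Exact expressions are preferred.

|AB| ∈ [15, 40]
|BD| ∈ {27}
|CD| ∈ [15, 40]
|AD| ∈ [0, 67]
|BC| ∈ [0, 67]
|AC| ∈ [0, 107]

|CB| ∈ [0, 67]  (≈ [0.0000, 67.0000])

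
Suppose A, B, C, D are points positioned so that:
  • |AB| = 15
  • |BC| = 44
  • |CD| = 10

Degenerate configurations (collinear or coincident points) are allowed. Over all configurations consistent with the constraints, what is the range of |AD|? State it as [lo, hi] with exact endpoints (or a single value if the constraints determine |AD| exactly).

|AB| ∈ {15}
|BC| ∈ {44}
|CD| ∈ {10}
|AC| ∈ [29, 59]
|BD| ∈ [34, 54]
|AD| ∈ [19, 69]

|AD| ∈ [19, 69]  (≈ [19.0000, 69.0000])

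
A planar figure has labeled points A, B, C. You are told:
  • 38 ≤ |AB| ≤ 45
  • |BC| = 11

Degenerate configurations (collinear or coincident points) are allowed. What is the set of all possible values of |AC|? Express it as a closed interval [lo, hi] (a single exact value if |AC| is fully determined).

|AB| ∈ [38, 45]
|BC| ∈ {11}
|AC| ∈ [27, 56]

|AC| ∈ [27, 56]  (≈ [27.0000, 56.0000])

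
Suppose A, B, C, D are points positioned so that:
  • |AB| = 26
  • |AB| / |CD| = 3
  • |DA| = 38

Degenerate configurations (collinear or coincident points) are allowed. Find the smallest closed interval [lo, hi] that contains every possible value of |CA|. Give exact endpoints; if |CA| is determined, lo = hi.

|AB| ∈ {26}
|AD| ∈ {38}
|CD| ∈ {26/3}
|BD| ∈ [12, 64]
|AC| ∈ [88/3, 140/3]
|BC| ∈ [10/3, 218/3]

|CA| ∈ [88/3, 140/3]  (≈ [29.3333, 46.6667])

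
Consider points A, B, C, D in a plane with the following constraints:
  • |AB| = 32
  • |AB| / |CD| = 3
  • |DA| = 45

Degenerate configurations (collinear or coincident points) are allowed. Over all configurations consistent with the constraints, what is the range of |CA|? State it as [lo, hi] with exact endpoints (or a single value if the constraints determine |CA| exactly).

|CA| ∈ [103/3, 167/3]  (≈ [34.3333, 55.6667])

|AB| ∈ {32}
|AD| ∈ {45}
|CD| ∈ {32/3}
|BD| ∈ [13, 77]
|AC| ∈ [103/3, 167/3]
|BC| ∈ [7/3, 263/3]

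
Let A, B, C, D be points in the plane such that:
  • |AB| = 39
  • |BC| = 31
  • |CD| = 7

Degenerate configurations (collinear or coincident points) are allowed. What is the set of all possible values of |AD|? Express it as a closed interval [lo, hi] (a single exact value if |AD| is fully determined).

|AB| ∈ {39}
|BC| ∈ {31}
|CD| ∈ {7}
|AC| ∈ [8, 70]
|BD| ∈ [24, 38]
|AD| ∈ [1, 77]

|AD| ∈ [1, 77]  (≈ [1.0000, 77.0000])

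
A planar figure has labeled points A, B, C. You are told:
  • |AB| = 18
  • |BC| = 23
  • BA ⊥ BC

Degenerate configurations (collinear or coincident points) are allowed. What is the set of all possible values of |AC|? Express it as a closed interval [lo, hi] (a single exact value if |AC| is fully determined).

|AC| = √(853)  (≈ 29.2062)

|AB| ∈ {18}
|BC| ∈ {23}
|AC| ∈ {√(853)}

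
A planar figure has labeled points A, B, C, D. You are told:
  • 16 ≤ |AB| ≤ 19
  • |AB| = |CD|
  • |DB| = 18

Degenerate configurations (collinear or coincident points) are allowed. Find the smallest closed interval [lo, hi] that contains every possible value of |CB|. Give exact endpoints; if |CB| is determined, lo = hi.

|CB| ∈ [0, 37]  (≈ [0.0000, 37.0000])

|AB| ∈ [16, 19]
|BD| ∈ {18}
|CD| ∈ [16, 19]
|AD| ∈ [0, 37]
|BC| ∈ [0, 37]
|AC| ∈ [0, 56]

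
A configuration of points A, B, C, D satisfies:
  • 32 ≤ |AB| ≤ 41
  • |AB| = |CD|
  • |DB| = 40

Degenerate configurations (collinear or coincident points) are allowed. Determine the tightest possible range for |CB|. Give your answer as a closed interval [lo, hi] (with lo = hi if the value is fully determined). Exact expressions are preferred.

|CB| ∈ [0, 81]  (≈ [0.0000, 81.0000])

|AB| ∈ [32, 41]
|BD| ∈ {40}
|CD| ∈ [32, 41]
|AD| ∈ [0, 81]
|BC| ∈ [0, 81]
|AC| ∈ [0, 122]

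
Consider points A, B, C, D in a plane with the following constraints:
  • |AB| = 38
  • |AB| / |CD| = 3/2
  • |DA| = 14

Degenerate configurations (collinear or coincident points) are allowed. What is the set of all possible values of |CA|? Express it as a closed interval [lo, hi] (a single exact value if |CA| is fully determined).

|CA| ∈ [34/3, 118/3]  (≈ [11.3333, 39.3333])

|AB| ∈ {38}
|AD| ∈ {14}
|CD| ∈ {76/3}
|BD| ∈ [24, 52]
|AC| ∈ [34/3, 118/3]
|BC| ∈ [0, 232/3]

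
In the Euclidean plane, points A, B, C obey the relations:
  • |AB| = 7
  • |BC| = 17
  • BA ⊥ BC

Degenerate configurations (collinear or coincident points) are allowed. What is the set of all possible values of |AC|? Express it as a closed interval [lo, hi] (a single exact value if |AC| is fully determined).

|AB| ∈ {7}
|BC| ∈ {17}
|AC| ∈ {13·√(2)}

|AC| = 13·√(2)  (≈ 18.3848)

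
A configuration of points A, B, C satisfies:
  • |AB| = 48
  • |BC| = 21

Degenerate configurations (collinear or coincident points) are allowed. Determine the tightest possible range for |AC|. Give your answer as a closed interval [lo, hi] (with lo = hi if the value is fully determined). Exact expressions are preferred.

|AB| ∈ {48}
|BC| ∈ {21}
|AC| ∈ [27, 69]

|AC| ∈ [27, 69]  (≈ [27.0000, 69.0000])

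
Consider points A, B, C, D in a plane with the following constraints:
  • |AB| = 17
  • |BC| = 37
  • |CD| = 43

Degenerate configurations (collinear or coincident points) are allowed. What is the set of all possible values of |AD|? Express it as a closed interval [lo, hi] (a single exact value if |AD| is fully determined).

|AB| ∈ {17}
|BC| ∈ {37}
|CD| ∈ {43}
|AC| ∈ [20, 54]
|BD| ∈ [6, 80]
|AD| ∈ [0, 97]

|AD| ∈ [0, 97]  (≈ [0.0000, 97.0000])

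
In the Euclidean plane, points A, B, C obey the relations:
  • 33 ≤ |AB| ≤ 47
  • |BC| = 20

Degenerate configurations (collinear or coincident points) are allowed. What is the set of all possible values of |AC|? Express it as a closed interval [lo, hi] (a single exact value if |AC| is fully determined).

|AC| ∈ [13, 67]  (≈ [13.0000, 67.0000])

|AB| ∈ [33, 47]
|BC| ∈ {20}
|AC| ∈ [13, 67]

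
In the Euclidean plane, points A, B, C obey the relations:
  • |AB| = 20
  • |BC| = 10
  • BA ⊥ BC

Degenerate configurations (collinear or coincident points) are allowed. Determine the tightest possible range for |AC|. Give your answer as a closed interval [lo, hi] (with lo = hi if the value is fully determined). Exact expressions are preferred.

|AB| ∈ {20}
|BC| ∈ {10}
|AC| ∈ {10·√(5)}

|AC| = 10·√(5)  (≈ 22.3607)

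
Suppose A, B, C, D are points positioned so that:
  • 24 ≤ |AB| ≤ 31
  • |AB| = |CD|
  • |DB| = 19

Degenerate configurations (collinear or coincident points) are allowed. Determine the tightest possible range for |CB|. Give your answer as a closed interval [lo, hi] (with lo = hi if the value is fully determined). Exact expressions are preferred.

|AB| ∈ [24, 31]
|BD| ∈ {19}
|CD| ∈ [24, 31]
|AD| ∈ [5, 50]
|BC| ∈ [5, 50]
|AC| ∈ [0, 81]

|CB| ∈ [5, 50]  (≈ [5.0000, 50.0000])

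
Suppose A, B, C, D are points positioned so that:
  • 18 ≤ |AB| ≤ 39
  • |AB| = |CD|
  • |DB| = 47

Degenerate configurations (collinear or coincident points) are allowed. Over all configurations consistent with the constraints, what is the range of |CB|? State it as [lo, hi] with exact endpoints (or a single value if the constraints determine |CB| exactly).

|AB| ∈ [18, 39]
|BD| ∈ {47}
|CD| ∈ [18, 39]
|AD| ∈ [8, 86]
|BC| ∈ [8, 86]
|AC| ∈ [0, 125]

|CB| ∈ [8, 86]  (≈ [8.0000, 86.0000])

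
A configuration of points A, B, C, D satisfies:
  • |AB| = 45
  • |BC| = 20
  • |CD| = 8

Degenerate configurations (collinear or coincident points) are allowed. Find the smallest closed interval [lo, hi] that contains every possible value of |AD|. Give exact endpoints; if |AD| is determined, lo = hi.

|AD| ∈ [17, 73]  (≈ [17.0000, 73.0000])

|AB| ∈ {45}
|BC| ∈ {20}
|CD| ∈ {8}
|AC| ∈ [25, 65]
|BD| ∈ [12, 28]
|AD| ∈ [17, 73]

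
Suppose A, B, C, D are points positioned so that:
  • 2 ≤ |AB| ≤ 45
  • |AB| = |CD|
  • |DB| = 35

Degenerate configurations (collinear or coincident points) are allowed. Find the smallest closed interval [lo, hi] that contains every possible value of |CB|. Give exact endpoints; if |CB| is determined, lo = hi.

|CB| ∈ [0, 80]  (≈ [0.0000, 80.0000])

|AB| ∈ [2, 45]
|BD| ∈ {35}
|CD| ∈ [2, 45]
|AD| ∈ [0, 80]
|BC| ∈ [0, 80]
|AC| ∈ [0, 125]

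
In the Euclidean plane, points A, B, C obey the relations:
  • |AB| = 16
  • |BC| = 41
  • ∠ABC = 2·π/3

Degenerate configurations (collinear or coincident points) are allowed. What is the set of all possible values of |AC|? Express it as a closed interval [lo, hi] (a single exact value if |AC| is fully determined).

|AC| = √(2593)  (≈ 50.9215)

|AB| ∈ {16}
|BC| ∈ {41}
|AC| ∈ {√(2593)}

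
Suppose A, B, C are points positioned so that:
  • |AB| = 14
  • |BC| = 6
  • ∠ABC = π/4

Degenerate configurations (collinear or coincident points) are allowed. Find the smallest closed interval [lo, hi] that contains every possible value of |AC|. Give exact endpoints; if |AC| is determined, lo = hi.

|AC| = 2·√(58 - 21·√(2))  (≈ 10.6398)

|AB| ∈ {14}
|BC| ∈ {6}
|AC| ∈ {2·√(58 - 21·√(2))}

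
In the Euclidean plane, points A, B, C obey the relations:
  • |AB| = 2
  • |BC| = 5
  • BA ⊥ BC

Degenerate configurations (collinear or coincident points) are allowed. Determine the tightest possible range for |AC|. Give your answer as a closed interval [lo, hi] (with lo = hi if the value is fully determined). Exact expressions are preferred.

|AC| = √(29)  (≈ 5.3852)

|AB| ∈ {2}
|BC| ∈ {5}
|AC| ∈ {√(29)}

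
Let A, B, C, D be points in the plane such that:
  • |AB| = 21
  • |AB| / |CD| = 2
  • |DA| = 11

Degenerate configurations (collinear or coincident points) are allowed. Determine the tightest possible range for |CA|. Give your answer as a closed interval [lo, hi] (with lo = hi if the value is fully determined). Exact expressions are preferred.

|AB| ∈ {21}
|AD| ∈ {11}
|CD| ∈ {21/2}
|BD| ∈ [10, 32]
|AC| ∈ [1/2, 43/2]
|BC| ∈ [0, 85/2]

|CA| ∈ [1/2, 43/2]  (≈ [0.5000, 21.5000])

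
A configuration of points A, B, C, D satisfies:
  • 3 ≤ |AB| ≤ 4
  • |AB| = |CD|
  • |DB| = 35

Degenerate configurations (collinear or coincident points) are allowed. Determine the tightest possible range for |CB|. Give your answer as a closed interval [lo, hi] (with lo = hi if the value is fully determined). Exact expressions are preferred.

|CB| ∈ [31, 39]  (≈ [31.0000, 39.0000])

|AB| ∈ [3, 4]
|BD| ∈ {35}
|CD| ∈ [3, 4]
|AD| ∈ [31, 39]
|BC| ∈ [31, 39]
|AC| ∈ [27, 43]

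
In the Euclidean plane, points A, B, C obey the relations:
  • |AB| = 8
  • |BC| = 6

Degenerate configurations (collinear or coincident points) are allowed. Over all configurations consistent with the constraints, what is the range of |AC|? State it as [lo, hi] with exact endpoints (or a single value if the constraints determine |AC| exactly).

|AB| ∈ {8}
|BC| ∈ {6}
|AC| ∈ [2, 14]

|AC| ∈ [2, 14]  (≈ [2.0000, 14.0000])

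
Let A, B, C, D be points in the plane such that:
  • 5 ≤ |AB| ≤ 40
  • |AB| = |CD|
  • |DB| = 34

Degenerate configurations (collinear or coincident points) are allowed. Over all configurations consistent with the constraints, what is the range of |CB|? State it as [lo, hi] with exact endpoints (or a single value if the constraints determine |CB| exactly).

|CB| ∈ [0, 74]  (≈ [0.0000, 74.0000])

|AB| ∈ [5, 40]
|BD| ∈ {34}
|CD| ∈ [5, 40]
|AD| ∈ [0, 74]
|BC| ∈ [0, 74]
|AC| ∈ [0, 114]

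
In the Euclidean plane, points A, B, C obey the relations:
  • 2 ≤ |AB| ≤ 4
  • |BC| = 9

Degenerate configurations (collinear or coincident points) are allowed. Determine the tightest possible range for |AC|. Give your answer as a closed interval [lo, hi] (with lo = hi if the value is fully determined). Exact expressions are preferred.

|AB| ∈ [2, 4]
|BC| ∈ {9}
|AC| ∈ [5, 13]

|AC| ∈ [5, 13]  (≈ [5.0000, 13.0000])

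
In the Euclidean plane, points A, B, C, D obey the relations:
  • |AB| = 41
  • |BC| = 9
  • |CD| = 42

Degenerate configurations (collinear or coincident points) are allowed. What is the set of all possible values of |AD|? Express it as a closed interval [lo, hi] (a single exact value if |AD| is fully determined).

|AD| ∈ [0, 92]  (≈ [0.0000, 92.0000])

|AB| ∈ {41}
|BC| ∈ {9}
|CD| ∈ {42}
|AC| ∈ [32, 50]
|BD| ∈ [33, 51]
|AD| ∈ [0, 92]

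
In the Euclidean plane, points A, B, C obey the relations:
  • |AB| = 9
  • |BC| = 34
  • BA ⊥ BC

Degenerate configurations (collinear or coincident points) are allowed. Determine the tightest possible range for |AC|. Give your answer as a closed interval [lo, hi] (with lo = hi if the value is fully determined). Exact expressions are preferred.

|AC| = √(1237)  (≈ 35.1710)

|AB| ∈ {9}
|BC| ∈ {34}
|AC| ∈ {√(1237)}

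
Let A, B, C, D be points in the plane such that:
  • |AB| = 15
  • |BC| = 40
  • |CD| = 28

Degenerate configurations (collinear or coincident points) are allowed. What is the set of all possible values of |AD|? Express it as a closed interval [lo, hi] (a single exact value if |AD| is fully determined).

|AB| ∈ {15}
|BC| ∈ {40}
|CD| ∈ {28}
|AC| ∈ [25, 55]
|BD| ∈ [12, 68]
|AD| ∈ [0, 83]

|AD| ∈ [0, 83]  (≈ [0.0000, 83.0000])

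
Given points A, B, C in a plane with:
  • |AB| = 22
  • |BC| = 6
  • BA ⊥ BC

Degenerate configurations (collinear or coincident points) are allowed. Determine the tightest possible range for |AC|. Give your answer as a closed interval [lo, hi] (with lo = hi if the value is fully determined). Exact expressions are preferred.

|AB| ∈ {22}
|BC| ∈ {6}
|AC| ∈ {2·√(130)}

|AC| = 2·√(130)  (≈ 22.8035)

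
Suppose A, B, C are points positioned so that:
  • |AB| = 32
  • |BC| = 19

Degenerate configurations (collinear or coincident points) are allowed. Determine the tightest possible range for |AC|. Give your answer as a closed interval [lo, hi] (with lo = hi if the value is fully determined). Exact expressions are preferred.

|AC| ∈ [13, 51]  (≈ [13.0000, 51.0000])

|AB| ∈ {32}
|BC| ∈ {19}
|AC| ∈ [13, 51]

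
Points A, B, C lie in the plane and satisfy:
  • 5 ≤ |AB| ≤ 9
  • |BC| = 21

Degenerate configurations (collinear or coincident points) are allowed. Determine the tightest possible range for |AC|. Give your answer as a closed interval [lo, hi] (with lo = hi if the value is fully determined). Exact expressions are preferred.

|AB| ∈ [5, 9]
|BC| ∈ {21}
|AC| ∈ [12, 30]

|AC| ∈ [12, 30]  (≈ [12.0000, 30.0000])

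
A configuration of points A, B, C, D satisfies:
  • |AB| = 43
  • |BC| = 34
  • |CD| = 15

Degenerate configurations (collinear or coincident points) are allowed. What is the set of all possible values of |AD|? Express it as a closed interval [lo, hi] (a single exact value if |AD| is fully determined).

|AD| ∈ [0, 92]  (≈ [0.0000, 92.0000])

|AB| ∈ {43}
|BC| ∈ {34}
|CD| ∈ {15}
|AC| ∈ [9, 77]
|BD| ∈ [19, 49]
|AD| ∈ [0, 92]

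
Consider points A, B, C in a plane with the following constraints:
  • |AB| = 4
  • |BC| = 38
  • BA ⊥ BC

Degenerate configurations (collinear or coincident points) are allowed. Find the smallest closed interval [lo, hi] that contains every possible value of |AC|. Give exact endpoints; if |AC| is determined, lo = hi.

|AC| = 2·√(365)  (≈ 38.2099)

|AB| ∈ {4}
|BC| ∈ {38}
|AC| ∈ {2·√(365)}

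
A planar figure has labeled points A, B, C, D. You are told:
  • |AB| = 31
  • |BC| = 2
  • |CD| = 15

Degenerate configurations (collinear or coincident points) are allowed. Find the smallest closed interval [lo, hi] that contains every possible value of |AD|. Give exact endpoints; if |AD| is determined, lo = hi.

|AB| ∈ {31}
|BC| ∈ {2}
|CD| ∈ {15}
|AC| ∈ [29, 33]
|BD| ∈ [13, 17]
|AD| ∈ [14, 48]

|AD| ∈ [14, 48]  (≈ [14.0000, 48.0000])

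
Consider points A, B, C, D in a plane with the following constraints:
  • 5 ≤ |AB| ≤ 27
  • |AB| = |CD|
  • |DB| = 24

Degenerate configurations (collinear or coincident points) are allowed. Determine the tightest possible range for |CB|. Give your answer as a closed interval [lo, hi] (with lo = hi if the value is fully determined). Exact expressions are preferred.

|AB| ∈ [5, 27]
|BD| ∈ {24}
|CD| ∈ [5, 27]
|AD| ∈ [0, 51]
|BC| ∈ [0, 51]
|AC| ∈ [0, 78]

|CB| ∈ [0, 51]  (≈ [0.0000, 51.0000])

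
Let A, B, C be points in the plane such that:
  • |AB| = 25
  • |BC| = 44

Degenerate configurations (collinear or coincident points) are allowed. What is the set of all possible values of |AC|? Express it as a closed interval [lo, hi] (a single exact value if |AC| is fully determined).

|AC| ∈ [19, 69]  (≈ [19.0000, 69.0000])

|AB| ∈ {25}
|BC| ∈ {44}
|AC| ∈ [19, 69]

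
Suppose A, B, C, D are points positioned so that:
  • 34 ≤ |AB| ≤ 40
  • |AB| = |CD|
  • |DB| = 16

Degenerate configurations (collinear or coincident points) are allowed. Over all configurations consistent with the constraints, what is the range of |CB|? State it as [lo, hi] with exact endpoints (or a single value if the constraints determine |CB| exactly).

|CB| ∈ [18, 56]  (≈ [18.0000, 56.0000])

|AB| ∈ [34, 40]
|BD| ∈ {16}
|CD| ∈ [34, 40]
|AD| ∈ [18, 56]
|BC| ∈ [18, 56]
|AC| ∈ [0, 96]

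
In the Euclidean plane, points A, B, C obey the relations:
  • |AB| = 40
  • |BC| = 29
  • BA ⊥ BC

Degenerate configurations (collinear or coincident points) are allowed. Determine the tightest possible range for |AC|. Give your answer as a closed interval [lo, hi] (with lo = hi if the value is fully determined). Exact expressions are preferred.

|AC| = √(2441)  (≈ 49.4065)

|AB| ∈ {40}
|BC| ∈ {29}
|AC| ∈ {√(2441)}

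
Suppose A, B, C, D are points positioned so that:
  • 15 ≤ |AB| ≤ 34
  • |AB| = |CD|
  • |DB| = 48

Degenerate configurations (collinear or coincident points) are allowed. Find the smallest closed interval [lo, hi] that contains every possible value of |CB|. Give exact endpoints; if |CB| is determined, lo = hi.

|AB| ∈ [15, 34]
|BD| ∈ {48}
|CD| ∈ [15, 34]
|AD| ∈ [14, 82]
|BC| ∈ [14, 82]
|AC| ∈ [0, 116]

|CB| ∈ [14, 82]  (≈ [14.0000, 82.0000])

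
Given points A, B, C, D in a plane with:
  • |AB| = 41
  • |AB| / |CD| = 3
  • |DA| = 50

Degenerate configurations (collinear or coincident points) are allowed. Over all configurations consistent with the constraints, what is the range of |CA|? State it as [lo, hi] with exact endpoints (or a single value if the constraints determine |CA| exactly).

|CA| ∈ [109/3, 191/3]  (≈ [36.3333, 63.6667])

|AB| ∈ {41}
|AD| ∈ {50}
|CD| ∈ {41/3}
|BD| ∈ [9, 91]
|AC| ∈ [109/3, 191/3]
|BC| ∈ [0, 314/3]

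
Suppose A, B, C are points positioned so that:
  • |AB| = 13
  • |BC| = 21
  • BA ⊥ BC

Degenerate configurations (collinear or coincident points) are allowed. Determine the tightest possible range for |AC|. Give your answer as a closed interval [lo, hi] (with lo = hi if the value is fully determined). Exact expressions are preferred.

|AB| ∈ {13}
|BC| ∈ {21}
|AC| ∈ {√(610)}

|AC| = √(610)  (≈ 24.6982)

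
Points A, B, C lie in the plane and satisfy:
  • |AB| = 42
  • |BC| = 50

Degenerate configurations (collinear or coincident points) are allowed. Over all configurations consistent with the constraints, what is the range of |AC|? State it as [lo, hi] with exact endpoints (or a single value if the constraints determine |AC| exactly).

|AB| ∈ {42}
|BC| ∈ {50}
|AC| ∈ [8, 92]

|AC| ∈ [8, 92]  (≈ [8.0000, 92.0000])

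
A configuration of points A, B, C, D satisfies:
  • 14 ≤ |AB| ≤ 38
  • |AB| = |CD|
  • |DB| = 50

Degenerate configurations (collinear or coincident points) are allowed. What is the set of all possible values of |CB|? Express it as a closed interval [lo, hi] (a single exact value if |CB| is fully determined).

|CB| ∈ [12, 88]  (≈ [12.0000, 88.0000])

|AB| ∈ [14, 38]
|BD| ∈ {50}
|CD| ∈ [14, 38]
|AD| ∈ [12, 88]
|BC| ∈ [12, 88]
|AC| ∈ [0, 126]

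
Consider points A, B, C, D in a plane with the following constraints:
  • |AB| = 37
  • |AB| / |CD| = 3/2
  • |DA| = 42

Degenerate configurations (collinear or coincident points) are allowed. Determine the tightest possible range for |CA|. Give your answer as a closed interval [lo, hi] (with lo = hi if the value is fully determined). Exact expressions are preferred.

|CA| ∈ [52/3, 200/3]  (≈ [17.3333, 66.6667])

|AB| ∈ {37}
|AD| ∈ {42}
|CD| ∈ {74/3}
|BD| ∈ [5, 79]
|AC| ∈ [52/3, 200/3]
|BC| ∈ [0, 311/3]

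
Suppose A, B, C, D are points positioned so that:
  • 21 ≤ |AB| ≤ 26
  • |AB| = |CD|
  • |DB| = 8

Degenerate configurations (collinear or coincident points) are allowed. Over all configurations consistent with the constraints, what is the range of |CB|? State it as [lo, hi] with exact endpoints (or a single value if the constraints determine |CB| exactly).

|CB| ∈ [13, 34]  (≈ [13.0000, 34.0000])

|AB| ∈ [21, 26]
|BD| ∈ {8}
|CD| ∈ [21, 26]
|AD| ∈ [13, 34]
|BC| ∈ [13, 34]
|AC| ∈ [0, 60]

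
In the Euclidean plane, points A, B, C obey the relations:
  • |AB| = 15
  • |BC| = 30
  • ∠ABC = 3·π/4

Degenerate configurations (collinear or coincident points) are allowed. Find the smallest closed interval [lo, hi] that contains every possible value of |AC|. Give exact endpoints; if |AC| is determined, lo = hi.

|AC| = 15·√(2·√(2) + 5)  (≈ 41.9690)

|AB| ∈ {15}
|BC| ∈ {30}
|AC| ∈ {15·√(2·√(2) + 5)}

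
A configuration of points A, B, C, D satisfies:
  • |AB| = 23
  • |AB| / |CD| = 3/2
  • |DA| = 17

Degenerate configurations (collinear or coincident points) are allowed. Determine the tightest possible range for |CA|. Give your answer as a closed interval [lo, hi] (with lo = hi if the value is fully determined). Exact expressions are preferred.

|AB| ∈ {23}
|AD| ∈ {17}
|CD| ∈ {46/3}
|BD| ∈ [6, 40]
|AC| ∈ [5/3, 97/3]
|BC| ∈ [0, 166/3]

|CA| ∈ [5/3, 97/3]  (≈ [1.6667, 32.3333])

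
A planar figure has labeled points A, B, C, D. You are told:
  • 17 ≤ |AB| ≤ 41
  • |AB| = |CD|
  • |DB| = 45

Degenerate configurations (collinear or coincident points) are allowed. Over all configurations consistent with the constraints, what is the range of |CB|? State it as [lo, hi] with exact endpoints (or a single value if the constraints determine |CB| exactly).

|CB| ∈ [4, 86]  (≈ [4.0000, 86.0000])

|AB| ∈ [17, 41]
|BD| ∈ {45}
|CD| ∈ [17, 41]
|AD| ∈ [4, 86]
|BC| ∈ [4, 86]
|AC| ∈ [0, 127]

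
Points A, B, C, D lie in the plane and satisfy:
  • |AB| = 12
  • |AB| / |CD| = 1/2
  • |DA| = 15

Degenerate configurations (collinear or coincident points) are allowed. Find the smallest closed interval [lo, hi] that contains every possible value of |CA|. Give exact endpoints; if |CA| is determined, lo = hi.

|CA| ∈ [9, 39]  (≈ [9.0000, 39.0000])

|AB| ∈ {12}
|AD| ∈ {15}
|CD| ∈ {24}
|BD| ∈ [3, 27]
|AC| ∈ [9, 39]
|BC| ∈ [0, 51]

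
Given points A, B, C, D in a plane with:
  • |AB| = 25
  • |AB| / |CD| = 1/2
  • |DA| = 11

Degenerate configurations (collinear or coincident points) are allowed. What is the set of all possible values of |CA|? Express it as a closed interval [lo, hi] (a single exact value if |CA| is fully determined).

|AB| ∈ {25}
|AD| ∈ {11}
|CD| ∈ {50}
|BD| ∈ [14, 36]
|AC| ∈ [39, 61]
|BC| ∈ [14, 86]

|CA| ∈ [39, 61]  (≈ [39.0000, 61.0000])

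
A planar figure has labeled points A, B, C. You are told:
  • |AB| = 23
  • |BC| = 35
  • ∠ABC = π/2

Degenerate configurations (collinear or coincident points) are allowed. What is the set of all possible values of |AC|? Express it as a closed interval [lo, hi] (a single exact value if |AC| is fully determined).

|AC| = √(1754)  (≈ 41.8808)

|AB| ∈ {23}
|BC| ∈ {35}
|AC| ∈ {√(1754)}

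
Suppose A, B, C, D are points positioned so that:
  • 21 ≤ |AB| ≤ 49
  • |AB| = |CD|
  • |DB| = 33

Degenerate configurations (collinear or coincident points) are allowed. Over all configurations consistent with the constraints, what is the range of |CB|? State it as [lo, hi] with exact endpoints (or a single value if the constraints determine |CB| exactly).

|CB| ∈ [0, 82]  (≈ [0.0000, 82.0000])

|AB| ∈ [21, 49]
|BD| ∈ {33}
|CD| ∈ [21, 49]
|AD| ∈ [0, 82]
|BC| ∈ [0, 82]
|AC| ∈ [0, 131]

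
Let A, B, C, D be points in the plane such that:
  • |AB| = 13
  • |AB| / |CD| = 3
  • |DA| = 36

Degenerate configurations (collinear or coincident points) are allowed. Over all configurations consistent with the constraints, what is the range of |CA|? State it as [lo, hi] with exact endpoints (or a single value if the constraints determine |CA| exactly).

|AB| ∈ {13}
|AD| ∈ {36}
|CD| ∈ {13/3}
|BD| ∈ [23, 49]
|AC| ∈ [95/3, 121/3]
|BC| ∈ [56/3, 160/3]

|CA| ∈ [95/3, 121/3]  (≈ [31.6667, 40.3333])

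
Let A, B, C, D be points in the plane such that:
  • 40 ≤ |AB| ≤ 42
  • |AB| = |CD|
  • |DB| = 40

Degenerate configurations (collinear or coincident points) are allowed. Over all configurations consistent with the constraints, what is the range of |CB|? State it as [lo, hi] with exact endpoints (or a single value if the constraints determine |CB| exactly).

|AB| ∈ [40, 42]
|BD| ∈ {40}
|CD| ∈ [40, 42]
|AD| ∈ [0, 82]
|BC| ∈ [0, 82]
|AC| ∈ [0, 124]

|CB| ∈ [0, 82]  (≈ [0.0000, 82.0000])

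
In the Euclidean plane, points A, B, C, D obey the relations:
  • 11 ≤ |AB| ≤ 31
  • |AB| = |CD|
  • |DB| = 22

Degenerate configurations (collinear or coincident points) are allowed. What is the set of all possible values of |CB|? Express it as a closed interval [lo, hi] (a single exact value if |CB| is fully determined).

|CB| ∈ [0, 53]  (≈ [0.0000, 53.0000])

|AB| ∈ [11, 31]
|BD| ∈ {22}
|CD| ∈ [11, 31]
|AD| ∈ [0, 53]
|BC| ∈ [0, 53]
|AC| ∈ [0, 84]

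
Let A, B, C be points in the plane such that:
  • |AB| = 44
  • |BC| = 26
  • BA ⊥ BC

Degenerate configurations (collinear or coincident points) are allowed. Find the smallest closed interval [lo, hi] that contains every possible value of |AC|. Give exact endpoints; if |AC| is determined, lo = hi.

|AC| = 2·√(653)  (≈ 51.1077)

|AB| ∈ {44}
|BC| ∈ {26}
|AC| ∈ {2·√(653)}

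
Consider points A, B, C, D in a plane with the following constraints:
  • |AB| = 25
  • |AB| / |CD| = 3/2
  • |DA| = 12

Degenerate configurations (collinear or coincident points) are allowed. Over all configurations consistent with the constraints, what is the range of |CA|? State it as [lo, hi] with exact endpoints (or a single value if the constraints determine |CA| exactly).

|CA| ∈ [14/3, 86/3]  (≈ [4.6667, 28.6667])

|AB| ∈ {25}
|AD| ∈ {12}
|CD| ∈ {50/3}
|BD| ∈ [13, 37]
|AC| ∈ [14/3, 86/3]
|BC| ∈ [0, 161/3]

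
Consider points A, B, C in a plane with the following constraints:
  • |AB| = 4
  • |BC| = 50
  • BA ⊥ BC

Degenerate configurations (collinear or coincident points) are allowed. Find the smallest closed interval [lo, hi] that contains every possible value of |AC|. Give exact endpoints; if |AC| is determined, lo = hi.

|AB| ∈ {4}
|BC| ∈ {50}
|AC| ∈ {2·√(629)}

|AC| = 2·√(629)  (≈ 50.1597)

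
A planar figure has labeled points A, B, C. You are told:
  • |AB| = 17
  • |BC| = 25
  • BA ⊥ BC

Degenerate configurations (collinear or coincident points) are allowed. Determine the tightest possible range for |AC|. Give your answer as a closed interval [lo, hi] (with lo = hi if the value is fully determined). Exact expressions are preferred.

|AB| ∈ {17}
|BC| ∈ {25}
|AC| ∈ {√(914)}

|AC| = √(914)  (≈ 30.2324)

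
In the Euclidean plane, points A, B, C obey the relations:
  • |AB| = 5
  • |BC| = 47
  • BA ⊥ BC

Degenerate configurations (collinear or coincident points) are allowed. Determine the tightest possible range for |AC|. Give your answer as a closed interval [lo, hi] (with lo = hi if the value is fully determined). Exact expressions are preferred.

|AB| ∈ {5}
|BC| ∈ {47}
|AC| ∈ {√(2234)}

|AC| = √(2234)  (≈ 47.2652)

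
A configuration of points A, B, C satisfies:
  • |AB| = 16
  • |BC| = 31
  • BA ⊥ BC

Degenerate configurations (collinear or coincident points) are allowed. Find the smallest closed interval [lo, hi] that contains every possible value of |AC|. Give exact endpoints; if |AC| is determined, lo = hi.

|AC| = √(1217)  (≈ 34.8855)

|AB| ∈ {16}
|BC| ∈ {31}
|AC| ∈ {√(1217)}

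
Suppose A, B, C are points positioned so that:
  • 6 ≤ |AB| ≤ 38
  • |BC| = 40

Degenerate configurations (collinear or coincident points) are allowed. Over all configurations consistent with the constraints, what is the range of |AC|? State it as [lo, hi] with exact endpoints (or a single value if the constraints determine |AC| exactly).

|AC| ∈ [2, 78]  (≈ [2.0000, 78.0000])

|AB| ∈ [6, 38]
|BC| ∈ {40}
|AC| ∈ [2, 78]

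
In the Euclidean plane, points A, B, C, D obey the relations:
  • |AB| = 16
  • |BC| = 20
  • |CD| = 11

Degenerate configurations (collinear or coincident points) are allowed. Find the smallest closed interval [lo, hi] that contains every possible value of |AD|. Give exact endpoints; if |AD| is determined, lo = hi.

|AD| ∈ [0, 47]  (≈ [0.0000, 47.0000])

|AB| ∈ {16}
|BC| ∈ {20}
|CD| ∈ {11}
|AC| ∈ [4, 36]
|BD| ∈ [9, 31]
|AD| ∈ [0, 47]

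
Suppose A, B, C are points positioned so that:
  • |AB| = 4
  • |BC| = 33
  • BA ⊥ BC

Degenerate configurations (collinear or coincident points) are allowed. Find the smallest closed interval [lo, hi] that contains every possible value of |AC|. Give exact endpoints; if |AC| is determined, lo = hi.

|AC| = √(1105)  (≈ 33.2415)

|AB| ∈ {4}
|BC| ∈ {33}
|AC| ∈ {√(1105)}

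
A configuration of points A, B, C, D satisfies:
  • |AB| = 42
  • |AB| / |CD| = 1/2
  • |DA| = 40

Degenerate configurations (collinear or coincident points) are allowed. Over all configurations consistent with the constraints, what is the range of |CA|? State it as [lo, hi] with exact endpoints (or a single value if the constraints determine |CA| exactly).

|CA| ∈ [44, 124]  (≈ [44.0000, 124.0000])

|AB| ∈ {42}
|AD| ∈ {40}
|CD| ∈ {84}
|BD| ∈ [2, 82]
|AC| ∈ [44, 124]
|BC| ∈ [2, 166]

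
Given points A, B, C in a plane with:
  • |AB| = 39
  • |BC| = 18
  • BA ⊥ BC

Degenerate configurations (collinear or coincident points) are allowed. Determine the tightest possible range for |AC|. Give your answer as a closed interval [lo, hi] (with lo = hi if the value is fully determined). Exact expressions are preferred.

|AC| = 3·√(205)  (≈ 42.9535)

|AB| ∈ {39}
|BC| ∈ {18}
|AC| ∈ {3·√(205)}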